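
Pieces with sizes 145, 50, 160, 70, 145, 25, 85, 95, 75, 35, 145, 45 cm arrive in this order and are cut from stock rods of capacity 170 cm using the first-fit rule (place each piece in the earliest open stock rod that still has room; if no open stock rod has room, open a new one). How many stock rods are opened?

  145 → stock rod 1 (new)  [load 145/170]
  50 → stock rod 2 (new)  [load 50/170]
  160 → stock rod 3 (new)  [load 160/170]
  70 → stock rod 2  [load 120/170]
  145 → stock rod 4 (new)  [load 145/170]
  25 → stock rod 1  [load 170/170]
  85 → stock rod 5 (new)  [load 85/170]
  95 → stock rod 6 (new)  [load 95/170]
  75 → stock rod 5  [load 160/170]
  35 → stock rod 2  [load 155/170]
  145 → stock rod 7 (new)  [load 145/170]
  45 → stock rod 6  [load 140/170]
7 stock rods opened.

7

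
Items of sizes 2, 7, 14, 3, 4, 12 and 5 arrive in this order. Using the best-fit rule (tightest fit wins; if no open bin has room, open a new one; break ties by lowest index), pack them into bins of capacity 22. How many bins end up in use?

3

  2 → bin 1 (new)  [load 2/22]
  7 → bin 1  [load 9/22]
  14 → bin 2 (new)  [load 14/22]
  3 → bin 2  [load 17/22]
  4 → bin 2  [load 21/22]
  12 → bin 1  [load 21/22]
  5 → bin 3 (new)  [load 5/22]
3 bins opened.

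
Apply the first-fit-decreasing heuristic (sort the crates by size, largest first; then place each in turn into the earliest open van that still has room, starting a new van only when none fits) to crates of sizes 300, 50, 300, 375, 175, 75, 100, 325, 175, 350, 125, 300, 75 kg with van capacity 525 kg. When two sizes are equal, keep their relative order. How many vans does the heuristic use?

Sorted descending: 375, 350, 325, 300, 300, 300, 175, 175, 125, 100, 75, 75, 50.
  375 → van 1 (new)  [load 375/525]
  350 → van 2 (new)  [load 350/525]
  325 → van 3 (new)  [load 325/525]
  300 → van 4 (new)  [load 300/525]
  300 → van 5 (new)  [load 300/525]
  300 → van 6 (new)  [load 300/525]
  175 → van 2  [load 525/525]
  175 → van 3  [load 500/525]
  125 → van 1  [load 500/525]
  100 → van 4  [load 400/525]
  75 → van 4  [load 475/525]
  75 → van 5  [load 375/525]
  50 → van 4  [load 525/525]
6 vans opened.

6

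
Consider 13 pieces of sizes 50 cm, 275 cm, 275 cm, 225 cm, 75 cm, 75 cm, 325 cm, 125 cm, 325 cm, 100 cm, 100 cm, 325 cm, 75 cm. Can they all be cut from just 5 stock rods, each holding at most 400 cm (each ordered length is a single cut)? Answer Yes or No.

Total = 2350 cm; ⌈2350/400⌉ = 6.
At least 6 stock rods are required, but only 5 are allowed.

No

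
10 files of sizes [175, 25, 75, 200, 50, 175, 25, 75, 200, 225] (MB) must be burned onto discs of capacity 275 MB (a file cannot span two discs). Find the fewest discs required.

5

Total = 225 + 200 + 200 + 175 + 175 + 75 + 75 + 50 + 25 + 25 = 1225 MB.
Lower bound: ⌈1225/275⌉ = 5 discs.
A packing using 5 discs:
  disc 1: 225 + 50 = 275
  disc 2: 200 + 75 = 275
  disc 3: 200 + 75 = 275
  disc 4: 175 + 25 + 25 = 225
  disc 5: 175 = 175
This matches the lower bound, so 5 is optimal.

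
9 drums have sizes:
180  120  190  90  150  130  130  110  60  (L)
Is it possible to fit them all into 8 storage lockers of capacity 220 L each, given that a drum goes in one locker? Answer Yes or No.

Yes

A valid assignment using 7 storage lockers:
  locker 1: 190 = 190
  locker 2: 180 = 180
  locker 3: 150 + 60 = 210
  locker 4: 130 + 90 = 220
  locker 5: 130 = 130
  locker 6: 120 = 120
  locker 7: 110 = 110
That uses only 7 ≤ 8, so 8 storage lockers are enough.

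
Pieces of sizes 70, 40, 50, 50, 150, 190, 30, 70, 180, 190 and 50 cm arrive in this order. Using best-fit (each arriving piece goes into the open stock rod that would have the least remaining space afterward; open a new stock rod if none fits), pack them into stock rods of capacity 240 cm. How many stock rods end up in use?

5

  70 → stock rod 1 (new)  [load 70/240]
  40 → stock rod 1  [load 110/240]
  50 → stock rod 1  [load 160/240]
  50 → stock rod 1  [load 210/240]
  150 → stock rod 2 (new)  [load 150/240]
  190 → stock rod 3 (new)  [load 190/240]
  30 → stock rod 1  [load 240/240]
  70 → stock rod 2  [load 220/240]
  180 → stock rod 4 (new)  [load 180/240]
  190 → stock rod 5 (new)  [load 190/240]
  50 → stock rod 3  [load 240/240]
5 stock rods opened.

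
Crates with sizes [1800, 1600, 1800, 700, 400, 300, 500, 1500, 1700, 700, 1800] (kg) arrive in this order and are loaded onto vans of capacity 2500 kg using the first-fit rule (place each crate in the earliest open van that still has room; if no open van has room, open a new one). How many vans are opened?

6

  1800 → van 1 (new)  [load 1800/2500]
  1600 → van 2 (new)  [load 1600/2500]
  1800 → van 3 (new)  [load 1800/2500]
  700 → van 1  [load 2500/2500]
  400 → van 2  [load 2000/2500]
  300 → van 2  [load 2300/2500]
  500 → van 3  [load 2300/2500]
  1500 → van 4 (new)  [load 1500/2500]
  1700 → van 5 (new)  [load 1700/2500]
  700 → van 4  [load 2200/2500]
  1800 → van 6 (new)  [load 1800/2500]
6 vans opened.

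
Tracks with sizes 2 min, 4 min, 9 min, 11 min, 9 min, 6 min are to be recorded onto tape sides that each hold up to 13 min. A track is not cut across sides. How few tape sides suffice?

4

Total = 11 + 9 + 9 + 6 + 4 + 2 = 41 min.
Lower bound: ⌈41/13⌉ = 4 tape sides.
A packing using 4 tape sides:
  side 1: 11 + 2 = 13
  side 2: 9 + 4 = 13
  side 3: 9 = 9
  side 4: 6 = 6
This matches the lower bound, so 4 is optimal.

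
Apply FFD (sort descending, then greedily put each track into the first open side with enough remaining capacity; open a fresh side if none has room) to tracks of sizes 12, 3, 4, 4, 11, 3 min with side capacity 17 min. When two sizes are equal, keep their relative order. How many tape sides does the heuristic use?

3

Sorted descending: 12, 11, 4, 4, 3, 3.
  12 → side 1 (new)  [load 12/17]
  11 → side 2 (new)  [load 11/17]
  4 → side 1  [load 16/17]
  4 → side 2  [load 15/17]
  3 → side 3 (new)  [load 3/17]
  3 → side 3  [load 6/17]
3 tape sides opened.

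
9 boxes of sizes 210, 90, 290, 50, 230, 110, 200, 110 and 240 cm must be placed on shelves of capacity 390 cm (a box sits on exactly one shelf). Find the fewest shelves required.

Total = 290 + 240 + 230 + 210 + 200 + 110 + 110 + 90 + 50 = 1530 cm.
Lower bound: ⌈1530/390⌉ = 4 shelves.
Also, 5 boxes each exceed 195 cm, and no two of those can share a shelf, so at least 5 shelves are needed.
A packing using 5 shelves:
  shelf 1: 290 + 90 = 380
  shelf 2: 240 + 110 = 350
  shelf 3: 230 + 110 + 50 = 390
  shelf 4: 210 = 210
  shelf 5: 200 = 200
This matches the lower bound, so 5 is optimal.

5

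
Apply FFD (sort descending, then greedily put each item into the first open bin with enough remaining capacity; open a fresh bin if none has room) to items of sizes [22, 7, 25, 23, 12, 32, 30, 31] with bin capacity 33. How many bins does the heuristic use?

7

Sorted descending: 32, 31, 30, 25, 23, 22, 12, 7.
  32 → bin 1 (new)  [load 32/33]
  31 → bin 2 (new)  [load 31/33]
  30 → bin 3 (new)  [load 30/33]
  25 → bin 4 (new)  [load 25/33]
  23 → bin 5 (new)  [load 23/33]
  22 → bin 6 (new)  [load 22/33]
  12 → bin 7 (new)  [load 12/33]
  7 → bin 4  [load 32/33]
7 bins opened.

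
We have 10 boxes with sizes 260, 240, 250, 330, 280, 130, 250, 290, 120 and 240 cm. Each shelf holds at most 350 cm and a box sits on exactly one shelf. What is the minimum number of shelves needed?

Total = 330 + 290 + 280 + 260 + 250 + 250 + 240 + 240 + 130 + 120 = 2390 cm.
Lower bound: ⌈2390/350⌉ = 7 shelves.
Also, 8 boxes each exceed 175 cm, and no two of those can share a shelf, so at least 8 shelves are needed.
A packing using 9 shelves:
  shelf 1: 330 = 330
  shelf 2: 290 = 290
  shelf 3: 280 = 280
  shelf 4: 260 = 260
  shelf 5: 250 = 250
  shelf 6: 250 = 250
  shelf 7: 240 = 240
  shelf 8: 240 = 240
  shelf 9: 130 + 120 = 250
No arrangement into 8 shelves stays within capacity, so 9 is optimal.

9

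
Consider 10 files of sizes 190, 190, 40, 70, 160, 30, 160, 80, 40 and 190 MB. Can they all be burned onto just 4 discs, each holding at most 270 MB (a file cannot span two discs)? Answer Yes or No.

No

Total = 1150 MB; ⌈1150/270⌉ = 5.
At least 5 discs are required, but only 4 are allowed.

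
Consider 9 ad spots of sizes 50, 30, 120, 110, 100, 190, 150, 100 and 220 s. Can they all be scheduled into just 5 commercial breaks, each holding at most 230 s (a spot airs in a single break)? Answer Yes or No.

A valid assignment using 5 commercial breaks:
  break 1: 220 = 220
  break 2: 190 + 30 = 220
  break 3: 150 + 50 = 200
  break 4: 120 + 110 = 230
  break 5: 100 + 100 = 200
Every load is within 230 s, so 5 commercial breaks suffice.

Yes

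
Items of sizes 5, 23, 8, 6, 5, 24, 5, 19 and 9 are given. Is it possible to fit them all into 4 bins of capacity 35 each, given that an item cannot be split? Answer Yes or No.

A valid assignment using 4 bins:
  bin 1: 24 + 9 = 33
  bin 2: 23 + 8 = 31
  bin 3: 19 + 6 + 5 + 5 = 35
  bin 4: 5 = 5
Every load is within 35, so 4 bins suffice.

Yes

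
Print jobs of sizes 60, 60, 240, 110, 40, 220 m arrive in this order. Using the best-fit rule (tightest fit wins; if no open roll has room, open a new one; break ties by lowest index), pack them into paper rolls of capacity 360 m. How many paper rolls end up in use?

3

  60 → roll 1 (new)  [load 60/360]
  60 → roll 1  [load 120/360]
  240 → roll 1  [load 360/360]
  110 → roll 2 (new)  [load 110/360]
  40 → roll 2  [load 150/360]
  220 → roll 3 (new)  [load 220/360]
3 paper rolls opened.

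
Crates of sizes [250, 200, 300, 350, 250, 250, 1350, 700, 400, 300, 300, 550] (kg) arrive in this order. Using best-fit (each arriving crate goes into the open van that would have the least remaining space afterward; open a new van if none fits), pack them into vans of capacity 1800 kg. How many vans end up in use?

  250 → van 1 (new)  [load 250/1800]
  200 → van 1  [load 450/1800]
  300 → van 1  [load 750/1800]
  350 → van 1  [load 1100/1800]
  250 → van 1  [load 1350/1800]
  250 → van 1  [load 1600/1800]
  1350 → van 2 (new)  [load 1350/1800]
  700 → van 3 (new)  [load 700/1800]
  400 → van 2  [load 1750/1800]
  300 → van 3  [load 1000/1800]
  300 → van 3  [load 1300/1800]
  550 → van 4 (new)  [load 550/1800]
4 vans opened.

4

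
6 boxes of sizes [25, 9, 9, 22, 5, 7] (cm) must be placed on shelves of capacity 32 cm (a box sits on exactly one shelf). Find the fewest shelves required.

Total = 25 + 22 + 9 + 9 + 7 + 5 = 77 cm.
Lower bound: ⌈77/32⌉ = 3 shelves.
A packing using 3 shelves:
  shelf 1: 25 + 7 = 32
  shelf 2: 22 + 9 = 31
  shelf 3: 9 + 5 = 14
This matches the lower bound, so 3 is optimal.

3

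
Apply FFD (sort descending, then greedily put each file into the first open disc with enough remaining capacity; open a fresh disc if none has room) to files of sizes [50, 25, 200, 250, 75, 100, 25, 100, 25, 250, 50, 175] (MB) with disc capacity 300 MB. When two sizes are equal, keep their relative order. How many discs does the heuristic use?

5

Sorted descending: 250, 250, 200, 175, 100, 100, 75, 50, 50, 25, 25, 25.
  250 → disc 1 (new)  [load 250/300]
  250 → disc 2 (new)  [load 250/300]
  200 → disc 3 (new)  [load 200/300]
  175 → disc 4 (new)  [load 175/300]
  100 → disc 3  [load 300/300]
  100 → disc 4  [load 275/300]
  75 → disc 5 (new)  [load 75/300]
  50 → disc 1  [load 300/300]
  50 → disc 2  [load 300/300]
  25 → disc 4  [load 300/300]
  25 → disc 5  [load 100/300]
  25 → disc 5  [load 125/300]
5 discs opened.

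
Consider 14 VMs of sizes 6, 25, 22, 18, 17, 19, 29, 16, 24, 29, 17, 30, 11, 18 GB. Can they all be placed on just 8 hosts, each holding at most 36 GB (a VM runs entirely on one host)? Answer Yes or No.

Total = 281 GB; ⌈281/36⌉ = 8.
The bound of 8 does not rule out 8, but exhaustive search shows no assignment into 8 hosts of capacity 36 GB exists — the minimum is 9.

No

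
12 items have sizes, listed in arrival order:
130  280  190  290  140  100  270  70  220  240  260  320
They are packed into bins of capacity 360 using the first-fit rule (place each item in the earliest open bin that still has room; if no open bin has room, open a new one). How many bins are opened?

9

  130 → bin 1 (new)  [load 130/360]
  280 → bin 2 (new)  [load 280/360]
  190 → bin 1  [load 320/360]
  290 → bin 3 (new)  [load 290/360]
  140 → bin 4 (new)  [load 140/360]
  100 → bin 4  [load 240/360]
  270 → bin 5 (new)  [load 270/360]
  70 → bin 2  [load 350/360]
  220 → bin 6 (new)  [load 220/360]
  240 → bin 7 (new)  [load 240/360]
  260 → bin 8 (new)  [load 260/360]
  320 → bin 9 (new)  [load 320/360]
9 bins opened.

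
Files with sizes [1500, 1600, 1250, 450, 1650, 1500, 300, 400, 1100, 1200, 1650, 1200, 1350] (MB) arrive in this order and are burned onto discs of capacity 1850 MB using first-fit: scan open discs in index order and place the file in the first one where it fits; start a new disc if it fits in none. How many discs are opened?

  1500 → disc 1 (new)  [load 1500/1850]
  1600 → disc 2 (new)  [load 1600/1850]
  1250 → disc 3 (new)  [load 1250/1850]
  450 → disc 3  [load 1700/1850]
  1650 → disc 4 (new)  [load 1650/1850]
  1500 → disc 5 (new)  [load 1500/1850]
  300 → disc 1  [load 1800/1850]
  400 → disc 6 (new)  [load 400/1850]
  1100 → disc 6  [load 1500/1850]
  1200 → disc 7 (new)  [load 1200/1850]
  1650 → disc 8 (new)  [load 1650/1850]
  1200 → disc 9 (new)  [load 1200/1850]
  1350 → disc 10 (new)  [load 1350/1850]
10 discs opened.

10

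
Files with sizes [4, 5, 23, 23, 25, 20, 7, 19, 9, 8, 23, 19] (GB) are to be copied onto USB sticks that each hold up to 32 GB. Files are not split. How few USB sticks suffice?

Total = 25 + 23 + 23 + 23 + 20 + 19 + 19 + 9 + 8 + 7 + 5 + 4 = 185 GB.
Lower bound: ⌈185/32⌉ = 6 USB sticks.
Also, 7 files each exceed 16 GB, and no two of those can share a USB stick, so at least 7 USB sticks are needed.
A packing using 7 USB sticks:
  USB stick 1: 25 + 7 = 32
  USB stick 2: 23 + 9 = 32
  USB stick 3: 23 + 8 = 31
  USB stick 4: 23 + 5 + 4 = 32
  USB stick 5: 20 = 20
  USB stick 6: 19 = 19
  USB stick 7: 19 = 19
This matches the lower bound, so 7 is optimal.

7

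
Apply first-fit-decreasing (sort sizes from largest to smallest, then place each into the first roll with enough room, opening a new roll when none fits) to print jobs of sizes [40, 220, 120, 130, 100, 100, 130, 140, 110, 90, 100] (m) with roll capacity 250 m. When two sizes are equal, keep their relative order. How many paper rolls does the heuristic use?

Sorted descending: 220, 140, 130, 130, 120, 110, 100, 100, 100, 90, 40.
  220 → roll 1 (new)  [load 220/250]
  140 → roll 2 (new)  [load 140/250]
  130 → roll 3 (new)  [load 130/250]
  130 → roll 4 (new)  [load 130/250]
  120 → roll 3  [load 250/250]
  110 → roll 2  [load 250/250]
  100 → roll 4  [load 230/250]
  100 → roll 5 (new)  [load 100/250]
  100 → roll 5  [load 200/250]
  90 → roll 6 (new)  [load 90/250]
  40 → roll 5  [load 240/250]
6 paper rolls opened.

6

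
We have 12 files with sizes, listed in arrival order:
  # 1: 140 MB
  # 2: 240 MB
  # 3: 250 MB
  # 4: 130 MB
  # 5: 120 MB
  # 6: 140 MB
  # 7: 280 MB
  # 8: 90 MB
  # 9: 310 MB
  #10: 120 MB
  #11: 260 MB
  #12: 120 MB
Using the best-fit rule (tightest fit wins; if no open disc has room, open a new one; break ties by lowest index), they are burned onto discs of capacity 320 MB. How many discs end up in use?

  140 → disc 1 (new)  [load 140/320]
  240 → disc 2 (new)  [load 240/320]
  250 → disc 3 (new)  [load 250/320]
  130 → disc 1  [load 270/320]
  120 → disc 4 (new)  [load 120/320]
  140 → disc 4  [load 260/320]
  280 → disc 5 (new)  [load 280/320]
  90 → disc 6 (new)  [load 90/320]
  310 → disc 7 (new)  [load 310/320]
  120 → disc 6  [load 210/320]
  260 → disc 8 (new)  [load 260/320]
  120 → disc 9 (new)  [load 120/320]
9 discs opened.

9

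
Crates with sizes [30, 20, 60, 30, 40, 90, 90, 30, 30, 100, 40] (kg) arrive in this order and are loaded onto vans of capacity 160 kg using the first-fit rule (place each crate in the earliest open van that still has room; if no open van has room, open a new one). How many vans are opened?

  30 → van 1 (new)  [load 30/160]
  20 → van 1  [load 50/160]
  60 → van 1  [load 110/160]
  30 → van 1  [load 140/160]
  40 → van 2 (new)  [load 40/160]
  90 → van 2  [load 130/160]
  90 → van 3 (new)  [load 90/160]
  30 → van 2  [load 160/160]
  30 → van 3  [load 120/160]
  100 → van 4 (new)  [load 100/160]
  40 → van 3  [load 160/160]
4 vans opened.

4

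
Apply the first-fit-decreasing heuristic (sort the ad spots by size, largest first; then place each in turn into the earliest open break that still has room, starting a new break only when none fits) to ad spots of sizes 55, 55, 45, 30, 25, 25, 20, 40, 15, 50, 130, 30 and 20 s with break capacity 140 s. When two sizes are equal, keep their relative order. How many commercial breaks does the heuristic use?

4

Sorted descending: 130, 55, 55, 50, 45, 40, 30, 30, 25, 25, 20, 20, 15.
  130 → break 1 (new)  [load 130/140]
  55 → break 2 (new)  [load 55/140]
  55 → break 2  [load 110/140]
  50 → break 3 (new)  [load 50/140]
  45 → break 3  [load 95/140]
  40 → break 3  [load 135/140]
  30 → break 2  [load 140/140]
  30 → break 4 (new)  [load 30/140]
  25 → break 4  [load 55/140]
  25 → break 4  [load 80/140]
  20 → break 4  [load 100/140]
  20 → break 4  [load 120/140]
  15 → break 4  [load 135/140]
4 commercial breaks opened.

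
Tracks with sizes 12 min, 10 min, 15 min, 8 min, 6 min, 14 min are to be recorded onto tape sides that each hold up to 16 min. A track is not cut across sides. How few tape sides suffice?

Total = 15 + 14 + 12 + 10 + 8 + 6 = 65 min.
Lower bound: ⌈65/16⌉ = 5 tape sides.
A packing using 5 tape sides:
  side 1: 15 = 15
  side 2: 14 = 14
  side 3: 12 = 12
  side 4: 10 + 6 = 16
  side 5: 8 = 8
This matches the lower bound, so 5 is optimal.

5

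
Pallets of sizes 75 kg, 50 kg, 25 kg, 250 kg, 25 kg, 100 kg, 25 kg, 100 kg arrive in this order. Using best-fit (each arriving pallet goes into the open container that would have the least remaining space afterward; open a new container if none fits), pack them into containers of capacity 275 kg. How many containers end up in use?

  75 → container 1 (new)  [load 75/275]
  50 → container 1  [load 125/275]
  25 → container 1  [load 150/275]
  250 → container 2 (new)  [load 250/275]
  25 → container 2  [load 275/275]
  100 → container 1  [load 250/275]
  25 → container 1  [load 275/275]
  100 → container 3 (new)  [load 100/275]
3 containers opened.

3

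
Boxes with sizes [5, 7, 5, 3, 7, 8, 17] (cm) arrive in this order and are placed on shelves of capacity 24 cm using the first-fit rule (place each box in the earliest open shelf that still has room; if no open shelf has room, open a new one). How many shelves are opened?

  5 → shelf 1 (new)  [load 5/24]
  7 → shelf 1  [load 12/24]
  5 → shelf 1  [load 17/24]
  3 → shelf 1  [load 20/24]
  7 → shelf 2 (new)  [load 7/24]
  8 → shelf 2  [load 15/24]
  17 → shelf 3 (new)  [load 17/24]
3 shelves opened.

3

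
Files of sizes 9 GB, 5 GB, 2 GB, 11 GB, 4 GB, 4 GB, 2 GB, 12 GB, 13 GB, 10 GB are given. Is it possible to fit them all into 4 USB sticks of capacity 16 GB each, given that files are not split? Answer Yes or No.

Total = 72 GB; ⌈72/16⌉ = 5.
At least 5 USB sticks are required, but only 4 are allowed.

No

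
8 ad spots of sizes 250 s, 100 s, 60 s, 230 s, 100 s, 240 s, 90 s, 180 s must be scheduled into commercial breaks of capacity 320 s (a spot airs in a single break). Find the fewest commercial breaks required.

5

Total = 250 + 240 + 230 + 180 + 100 + 100 + 90 + 60 = 1250 s.
Lower bound: ⌈1250/320⌉ = 4 commercial breaks.
A packing using 5 commercial breaks:
  break 1: 250 + 60 = 310
  break 2: 240 = 240
  break 3: 230 + 90 = 320
  break 4: 180 + 100 = 280
  break 5: 100 = 100
No arrangement into 4 commercial breaks stays within capacity, so 5 is optimal.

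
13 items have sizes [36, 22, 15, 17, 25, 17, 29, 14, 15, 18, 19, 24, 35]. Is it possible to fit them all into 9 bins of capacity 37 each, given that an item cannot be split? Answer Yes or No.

Yes

A valid assignment using 9 bins:
  bin 1: 36 = 36
  bin 2: 35 = 35
  bin 3: 29 = 29
  bin 4: 25 = 25
  bin 5: 24 = 24
  bin 6: 22 + 15 = 37
  bin 7: 19 + 18 = 37
  bin 8: 17 + 17 = 34
  bin 9: 15 + 14 = 29
Every load is within 37, so 9 bins suffice.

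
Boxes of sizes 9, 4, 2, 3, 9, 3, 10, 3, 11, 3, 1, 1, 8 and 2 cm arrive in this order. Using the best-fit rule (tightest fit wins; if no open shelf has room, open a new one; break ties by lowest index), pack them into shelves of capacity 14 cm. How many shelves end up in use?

5

  9 → shelf 1 (new)  [load 9/14]
  4 → shelf 1  [load 13/14]
  2 → shelf 2 (new)  [load 2/14]
  3 → shelf 2  [load 5/14]
  9 → shelf 2  [load 14/14]
  3 → shelf 3 (new)  [load 3/14]
  10 → shelf 3  [load 13/14]
  3 → shelf 4 (new)  [load 3/14]
  11 → shelf 4  [load 14/14]
  3 → shelf 5 (new)  [load 3/14]
  1 → shelf 1  [load 14/14]
  1 → shelf 3  [load 14/14]
  8 → shelf 5  [load 11/14]
  2 → shelf 5  [load 13/14]
5 shelves opened.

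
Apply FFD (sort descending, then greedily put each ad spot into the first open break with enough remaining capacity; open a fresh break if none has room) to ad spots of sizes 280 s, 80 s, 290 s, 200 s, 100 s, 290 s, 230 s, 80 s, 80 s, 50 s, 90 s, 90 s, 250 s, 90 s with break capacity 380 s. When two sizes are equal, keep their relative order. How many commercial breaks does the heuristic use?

Sorted descending: 290, 290, 280, 250, 230, 200, 100, 90, 90, 90, 80, 80, 80, 50.
  290 → break 1 (new)  [load 290/380]
  290 → break 2 (new)  [load 290/380]
  280 → break 3 (new)  [load 280/380]
  250 → break 4 (new)  [load 250/380]
  230 → break 5 (new)  [load 230/380]
  200 → break 6 (new)  [load 200/380]
  100 → break 3  [load 380/380]
  90 → break 1  [load 380/380]
  90 → break 2  [load 380/380]
  90 → break 4  [load 340/380]
  80 → break 5  [load 310/380]
  80 → break 6  [load 280/380]
  80 → break 6  [load 360/380]
  50 → break 5  [load 360/380]
6 commercial breaks opened.

6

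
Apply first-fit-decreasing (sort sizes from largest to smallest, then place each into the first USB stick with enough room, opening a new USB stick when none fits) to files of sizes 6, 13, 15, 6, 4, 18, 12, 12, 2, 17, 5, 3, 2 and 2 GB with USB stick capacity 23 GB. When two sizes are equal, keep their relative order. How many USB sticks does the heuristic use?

Sorted descending: 18, 17, 15, 13, 12, 12, 6, 6, 5, 4, 3, 2, 2, 2.
  18 → USB stick 1 (new)  [load 18/23]
  17 → USB stick 2 (new)  [load 17/23]
  15 → USB stick 3 (new)  [load 15/23]
  13 → USB stick 4 (new)  [load 13/23]
  12 → USB stick 5 (new)  [load 12/23]
  12 → USB stick 6 (new)  [load 12/23]
  6 → USB stick 2  [load 23/23]
  6 → USB stick 3  [load 21/23]
  5 → USB stick 1  [load 23/23]
  4 → USB stick 4  [load 17/23]
  3 → USB stick 4  [load 20/23]
  2 → USB stick 3  [load 23/23]
  2 → USB stick 4  [load 22/23]
  2 → USB stick 5  [load 14/23]
6 USB sticks opened.

6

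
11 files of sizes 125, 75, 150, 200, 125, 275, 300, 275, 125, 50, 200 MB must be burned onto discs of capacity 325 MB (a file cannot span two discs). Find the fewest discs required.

Total = 300 + 275 + 275 + 200 + 200 + 150 + 125 + 125 + 125 + 75 + 50 = 1900 MB.
Lower bound: ⌈1900/325⌉ = 6 discs.
A packing using 7 discs:
  disc 1: 300 = 300
  disc 2: 275 + 50 = 325
  disc 3: 275 = 275
  disc 4: 200 + 125 = 325
  disc 5: 200 + 125 = 325
  disc 6: 150 + 125 = 275
  disc 7: 75 = 75
No arrangement into 6 discs stays within capacity, so 7 is optimal.

7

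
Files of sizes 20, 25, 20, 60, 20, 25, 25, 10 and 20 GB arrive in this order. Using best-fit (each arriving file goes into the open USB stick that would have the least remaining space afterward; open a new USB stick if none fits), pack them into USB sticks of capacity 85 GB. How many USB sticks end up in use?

3

  20 → USB stick 1 (new)  [load 20/85]
  25 → USB stick 1  [load 45/85]
  20 → USB stick 1  [load 65/85]
  60 → USB stick 2 (new)  [load 60/85]
  20 → USB stick 1  [load 85/85]
  25 → USB stick 2  [load 85/85]
  25 → USB stick 3 (new)  [load 25/85]
  10 → USB stick 3  [load 35/85]
  20 → USB stick 3  [load 55/85]
3 USB sticks opened.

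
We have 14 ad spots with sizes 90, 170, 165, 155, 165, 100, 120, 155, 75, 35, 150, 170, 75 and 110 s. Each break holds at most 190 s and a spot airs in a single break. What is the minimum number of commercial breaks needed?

Total = 170 + 170 + 165 + 165 + 155 + 155 + 150 + 120 + 110 + 100 + 90 + 75 + 75 + 35 = 1735 s.
Lower bound: ⌈1735/190⌉ = 10 commercial breaks.
A packing using 11 commercial breaks:
  break 1: 170 = 170
  break 2: 170 = 170
  break 3: 165 = 165
  break 4: 165 = 165
  break 5: 155 + 35 = 190
  break 6: 155 = 155
  break 7: 150 = 150
  break 8: 120 = 120
  break 9: 110 + 75 = 185
  break 10: 100 + 90 = 190
  break 11: 75 = 75
No arrangement into 10 commercial breaks stays within capacity, so 11 is optimal.

11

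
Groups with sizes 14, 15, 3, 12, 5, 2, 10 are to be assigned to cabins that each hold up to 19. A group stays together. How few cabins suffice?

Total = 15 + 14 + 12 + 10 + 5 + 3 + 2 = 61.
Lower bound: ⌈61/19⌉ = 4 cabins.
A packing using 4 cabins:
  cabin 1: 15 + 3 = 18
  cabin 2: 14 + 5 = 19
  cabin 3: 12 + 2 = 14
  cabin 4: 10 = 10
This matches the lower bound, so 4 is optimal.

4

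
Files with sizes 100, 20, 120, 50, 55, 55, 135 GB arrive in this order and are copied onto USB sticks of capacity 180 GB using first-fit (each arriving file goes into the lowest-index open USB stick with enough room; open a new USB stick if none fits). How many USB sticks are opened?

4

  100 → USB stick 1 (new)  [load 100/180]
  20 → USB stick 1  [load 120/180]
  120 → USB stick 2 (new)  [load 120/180]
  50 → USB stick 1  [load 170/180]
  55 → USB stick 2  [load 175/180]
  55 → USB stick 3 (new)  [load 55/180]
  135 → USB stick 4 (new)  [load 135/180]
4 USB sticks opened.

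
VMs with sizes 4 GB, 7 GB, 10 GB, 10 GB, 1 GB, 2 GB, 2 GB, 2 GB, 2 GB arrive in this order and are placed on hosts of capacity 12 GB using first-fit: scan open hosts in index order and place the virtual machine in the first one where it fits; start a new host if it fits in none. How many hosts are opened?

  4 → host 1 (new)  [load 4/12]
  7 → host 1  [load 11/12]
  10 → host 2 (new)  [load 10/12]
  10 → host 3 (new)  [load 10/12]
  1 → host 1  [load 12/12]
  2 → host 2  [load 12/12]
  2 → host 3  [load 12/12]
  2 → host 4 (new)  [load 2/12]
  2 → host 4  [load 4/12]
4 hosts opened.

4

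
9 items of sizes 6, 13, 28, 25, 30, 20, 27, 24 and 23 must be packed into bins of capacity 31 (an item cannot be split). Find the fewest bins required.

8

Total = 30 + 28 + 27 + 25 + 24 + 23 + 20 + 13 + 6 = 196.
Lower bound: ⌈196/31⌉ = 7 bins.
A packing using 8 bins:
  bin 1: 30 = 30
  bin 2: 28 = 28
  bin 3: 27 = 27
  bin 4: 25 + 6 = 31
  bin 5: 24 = 24
  bin 6: 23 = 23
  bin 7: 20 = 20
  bin 8: 13 = 13
No arrangement into 7 bins stays within capacity, so 8 is optimal.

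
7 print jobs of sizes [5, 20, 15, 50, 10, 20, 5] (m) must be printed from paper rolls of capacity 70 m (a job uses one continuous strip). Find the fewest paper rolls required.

Total = 50 + 20 + 20 + 15 + 10 + 5 + 5 = 125 m.
Lower bound: ⌈125/70⌉ = 2 paper rolls.
A packing using 2 paper rolls:
  roll 1: 50 + 20 = 70
  roll 2: 20 + 15 + 10 + 5 + 5 = 55
This matches the lower bound, so 2 is optimal.

2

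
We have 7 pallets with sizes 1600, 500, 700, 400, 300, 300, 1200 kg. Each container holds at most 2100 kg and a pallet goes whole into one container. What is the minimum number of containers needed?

3

Total = 1600 + 1200 + 700 + 500 + 400 + 300 + 300 = 5000 kg.
Lower bound: ⌈5000/2100⌉ = 3 containers.
A packing using 3 containers:
  container 1: 1600 + 500 = 2100
  container 2: 1200 + 700 = 1900
  container 3: 400 + 300 + 300 = 1000
This matches the lower bound, so 3 is optimal.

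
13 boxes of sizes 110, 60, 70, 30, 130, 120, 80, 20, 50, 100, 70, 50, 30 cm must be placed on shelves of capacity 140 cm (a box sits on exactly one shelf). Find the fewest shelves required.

7

Total = 130 + 120 + 110 + 100 + 80 + 70 + 70 + 60 + 50 + 50 + 30 + 30 + 20 = 920 cm.
Lower bound: ⌈920/140⌉ = 7 shelves.
A packing using 7 shelves:
  shelf 1: 130 = 130
  shelf 2: 120 + 20 = 140
  shelf 3: 110 + 30 = 140
  shelf 4: 100 + 30 = 130
  shelf 5: 80 + 60 = 140
  shelf 6: 70 + 70 = 140
  shelf 7: 50 + 50 = 100
This matches the lower bound, so 7 is optimal.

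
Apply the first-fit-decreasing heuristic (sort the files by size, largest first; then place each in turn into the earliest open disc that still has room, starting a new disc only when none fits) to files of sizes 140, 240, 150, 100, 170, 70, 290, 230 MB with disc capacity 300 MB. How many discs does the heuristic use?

Sorted descending: 290, 240, 230, 170, 150, 140, 100, 70.
  290 → disc 1 (new)  [load 290/300]
  240 → disc 2 (new)  [load 240/300]
  230 → disc 3 (new)  [load 230/300]
  170 → disc 4 (new)  [load 170/300]
  150 → disc 5 (new)  [load 150/300]
  140 → disc 5  [load 290/300]
  100 → disc 4  [load 270/300]
  70 → disc 3  [load 300/300]
5 discs opened.

5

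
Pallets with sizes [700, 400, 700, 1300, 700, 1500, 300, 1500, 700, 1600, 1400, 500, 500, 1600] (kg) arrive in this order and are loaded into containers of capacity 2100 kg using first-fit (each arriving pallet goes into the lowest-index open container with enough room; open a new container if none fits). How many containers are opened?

7

  700 → container 1 (new)  [load 700/2100]
  400 → container 1  [load 1100/2100]
  700 → container 1  [load 1800/2100]
  1300 → container 2 (new)  [load 1300/2100]
  700 → container 2  [load 2000/2100]
  1500 → container 3 (new)  [load 1500/2100]
  300 → container 1  [load 2100/2100]
  1500 → container 4 (new)  [load 1500/2100]
  700 → container 5 (new)  [load 700/2100]
  1600 → container 6 (new)  [load 1600/2100]
  1400 → container 5  [load 2100/2100]
  500 → container 3  [load 2000/2100]
  500 → container 4  [load 2000/2100]
  1600 → container 7 (new)  [load 1600/2100]
7 containers opened.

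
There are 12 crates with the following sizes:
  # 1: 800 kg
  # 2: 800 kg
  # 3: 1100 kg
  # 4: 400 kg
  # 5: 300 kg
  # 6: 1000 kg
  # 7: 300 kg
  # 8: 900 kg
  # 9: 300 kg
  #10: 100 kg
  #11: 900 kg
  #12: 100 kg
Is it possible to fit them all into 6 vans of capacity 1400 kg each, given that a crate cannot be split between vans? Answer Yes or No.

A valid assignment using 6 vans:
  van 1: 1100 + 300 = 1400
  van 2: 1000 + 400 = 1400
  van 3: 900 + 300 + 100 + 100 = 1400
  van 4: 900 + 300 = 1200
  van 5: 800 = 800
  van 6: 800 = 800
Every load is within 1400 kg, so 6 vans suffice.

Yes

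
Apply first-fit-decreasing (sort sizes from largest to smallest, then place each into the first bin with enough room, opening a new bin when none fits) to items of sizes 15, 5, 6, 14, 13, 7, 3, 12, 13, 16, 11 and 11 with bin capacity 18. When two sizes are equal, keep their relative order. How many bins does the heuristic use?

Sorted descending: 16, 15, 14, 13, 13, 12, 11, 11, 7, 6, 5, 3.
  16 → bin 1 (new)  [load 16/18]
  15 → bin 2 (new)  [load 15/18]
  14 → bin 3 (new)  [load 14/18]
  13 → bin 4 (new)  [load 13/18]
  13 → bin 5 (new)  [load 13/18]
  12 → bin 6 (new)  [load 12/18]
  11 → bin 7 (new)  [load 11/18]
  11 → bin 8 (new)  [load 11/18]
  7 → bin 7  [load 18/18]
  6 → bin 6  [load 18/18]
  5 → bin 4  [load 18/18]
  3 → bin 2  [load 18/18]
8 bins opened.

8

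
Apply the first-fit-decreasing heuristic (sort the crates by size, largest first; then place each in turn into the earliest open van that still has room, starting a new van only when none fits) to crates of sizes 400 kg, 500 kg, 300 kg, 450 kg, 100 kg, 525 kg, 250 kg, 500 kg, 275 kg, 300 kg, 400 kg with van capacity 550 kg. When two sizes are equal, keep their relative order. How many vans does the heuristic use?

Sorted descending: 525, 500, 500, 450, 400, 400, 300, 300, 275, 250, 100.
  525 → van 1 (new)  [load 525/550]
  500 → van 2 (new)  [load 500/550]
  500 → van 3 (new)  [load 500/550]
  450 → van 4 (new)  [load 450/550]
  400 → van 5 (new)  [load 400/550]
  400 → van 6 (new)  [load 400/550]
  300 → van 7 (new)  [load 300/550]
  300 → van 8 (new)  [load 300/550]
  275 → van 9 (new)  [load 275/550]
  250 → van 7  [load 550/550]
  100 → van 4  [load 550/550]
9 vans opened.

9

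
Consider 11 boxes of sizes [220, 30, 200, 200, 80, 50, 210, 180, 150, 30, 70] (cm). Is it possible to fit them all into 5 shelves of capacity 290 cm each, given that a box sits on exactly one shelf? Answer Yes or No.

No

Total = 1420 cm; ⌈1420/290⌉ = 5.
6 boxes each exceed half the capacity and cannot share a shelf, forcing at least 6 shelves.
At least 6 shelves are required, but only 5 are allowed.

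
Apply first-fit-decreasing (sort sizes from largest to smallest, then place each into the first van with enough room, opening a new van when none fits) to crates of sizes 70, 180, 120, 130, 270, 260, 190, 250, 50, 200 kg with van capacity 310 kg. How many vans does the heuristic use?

6

Sorted descending: 270, 260, 250, 200, 190, 180, 130, 120, 70, 50.
  270 → van 1 (new)  [load 270/310]
  260 → van 2 (new)  [load 260/310]
  250 → van 3 (new)  [load 250/310]
  200 → van 4 (new)  [load 200/310]
  190 → van 5 (new)  [load 190/310]
  180 → van 6 (new)  [load 180/310]
  130 → van 6  [load 310/310]
  120 → van 5  [load 310/310]
  70 → van 4  [load 270/310]
  50 → van 2  [load 310/310]
6 vans opened.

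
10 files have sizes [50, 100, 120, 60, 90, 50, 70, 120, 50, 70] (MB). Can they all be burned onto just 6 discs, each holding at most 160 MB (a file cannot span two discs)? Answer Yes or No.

A valid assignment using 6 discs:
  disc 1: 120 = 120
  disc 2: 120 = 120
  disc 3: 100 + 60 = 160
  disc 4: 90 + 70 = 160
  disc 5: 70 + 50 = 120
  disc 6: 50 + 50 = 100
Every load is within 160 MB, so 6 discs suffice.

Yes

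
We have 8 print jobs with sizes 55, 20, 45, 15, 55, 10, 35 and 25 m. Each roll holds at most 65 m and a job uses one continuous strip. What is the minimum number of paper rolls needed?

5

Total = 55 + 55 + 45 + 35 + 25 + 20 + 15 + 10 = 260 m.
Lower bound: ⌈260/65⌉ = 4 paper rolls.
A packing using 5 paper rolls:
  roll 1: 55 + 10 = 65
  roll 2: 55 = 55
  roll 3: 45 + 20 = 65
  roll 4: 35 + 25 = 60
  roll 5: 15 = 15
No arrangement into 4 paper rolls stays within capacity, so 5 is optimal.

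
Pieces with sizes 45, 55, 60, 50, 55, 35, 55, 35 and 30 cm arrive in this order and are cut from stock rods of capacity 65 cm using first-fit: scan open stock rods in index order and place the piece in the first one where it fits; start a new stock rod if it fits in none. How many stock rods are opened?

  45 → stock rod 1 (new)  [load 45/65]
  55 → stock rod 2 (new)  [load 55/65]
  60 → stock rod 3 (new)  [load 60/65]
  50 → stock rod 4 (new)  [load 50/65]
  55 → stock rod 5 (new)  [load 55/65]
  35 → stock rod 6 (new)  [load 35/65]
  55 → stock rod 7 (new)  [load 55/65]
  35 → stock rod 8 (new)  [load 35/65]
  30 → stock rod 6  [load 65/65]
8 stock rods opened.

8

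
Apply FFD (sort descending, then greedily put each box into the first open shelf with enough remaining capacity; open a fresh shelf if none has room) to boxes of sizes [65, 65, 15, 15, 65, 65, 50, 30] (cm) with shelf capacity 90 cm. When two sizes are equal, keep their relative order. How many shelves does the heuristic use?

Sorted descending: 65, 65, 65, 65, 50, 30, 15, 15.
  65 → shelf 1 (new)  [load 65/90]
  65 → shelf 2 (new)  [load 65/90]
  65 → shelf 3 (new)  [load 65/90]
  65 → shelf 4 (new)  [load 65/90]
  50 → shelf 5 (new)  [load 50/90]
  30 → shelf 5  [load 80/90]
  15 → shelf 1  [load 80/90]
  15 → shelf 2  [load 80/90]
5 shelves opened.

5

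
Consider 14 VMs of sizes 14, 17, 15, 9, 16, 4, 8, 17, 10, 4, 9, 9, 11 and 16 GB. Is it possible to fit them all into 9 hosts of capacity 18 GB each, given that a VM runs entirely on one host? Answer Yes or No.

No

Total = 159 GB; ⌈159/18⌉ = 9.
The bound of 9 does not rule out 9, but exhaustive search shows no assignment into 9 hosts of capacity 18 GB exists — the minimum is 10.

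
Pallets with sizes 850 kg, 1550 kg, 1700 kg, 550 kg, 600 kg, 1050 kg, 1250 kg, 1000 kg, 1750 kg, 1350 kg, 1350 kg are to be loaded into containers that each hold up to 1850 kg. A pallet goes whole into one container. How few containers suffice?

8

Total = 1750 + 1700 + 1550 + 1350 + 1350 + 1250 + 1050 + 1000 + 850 + 600 + 550 = 13000 kg.
Lower bound: ⌈13000/1850⌉ = 8 containers.
A packing using 8 containers:
  container 1: 1750 = 1750
  container 2: 1700 = 1700
  container 3: 1550 = 1550
  container 4: 1350 = 1350
  container 5: 1350 = 1350
  container 6: 1250 + 600 = 1850
  container 7: 1050 + 550 = 1600
  container 8: 1000 + 850 = 1850
This matches the lower bound, so 8 is optimal.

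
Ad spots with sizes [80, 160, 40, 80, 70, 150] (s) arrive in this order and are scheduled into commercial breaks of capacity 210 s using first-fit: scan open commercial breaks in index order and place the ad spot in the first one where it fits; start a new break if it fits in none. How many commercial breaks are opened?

  80 → break 1 (new)  [load 80/210]
  160 → break 2 (new)  [load 160/210]
  40 → break 1  [load 120/210]
  80 → break 1  [load 200/210]
  70 → break 3 (new)  [load 70/210]
  150 → break 4 (new)  [load 150/210]
4 commercial breaks opened.

4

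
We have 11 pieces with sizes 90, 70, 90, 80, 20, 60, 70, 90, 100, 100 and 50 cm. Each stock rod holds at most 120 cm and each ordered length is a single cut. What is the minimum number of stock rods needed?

9

Total = 100 + 100 + 90 + 90 + 90 + 80 + 70 + 70 + 60 + 50 + 20 = 820 cm.
Lower bound: ⌈820/120⌉ = 7 stock rods.
Also, 8 pieces each exceed 60 cm, and no two of those can share a stock rod, so at least 8 stock rods are needed.
A packing using 9 stock rods:
  stock rod 1: 100 + 20 = 120
  stock rod 2: 100 = 100
  stock rod 3: 90 = 90
  stock rod 4: 90 = 90
  stock rod 5: 90 = 90
  stock rod 6: 80 = 80
  stock rod 7: 70 + 50 = 120
  stock rod 8: 70 = 70
  stock rod 9: 60 = 60
No arrangement into 8 stock rods stays within capacity, so 9 is optimal.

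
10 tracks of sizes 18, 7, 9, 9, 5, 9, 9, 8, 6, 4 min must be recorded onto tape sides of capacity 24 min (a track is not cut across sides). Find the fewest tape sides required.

4

Total = 18 + 9 + 9 + 9 + 9 + 8 + 7 + 6 + 5 + 4 = 84 min.
Lower bound: ⌈84/24⌉ = 4 tape sides.
A packing using 4 tape sides:
  side 1: 18 + 6 = 24
  side 2: 9 + 9 + 5 = 23
  side 3: 9 + 9 + 4 = 22
  side 4: 8 + 7 = 15
This matches the lower bound, so 4 is optimal.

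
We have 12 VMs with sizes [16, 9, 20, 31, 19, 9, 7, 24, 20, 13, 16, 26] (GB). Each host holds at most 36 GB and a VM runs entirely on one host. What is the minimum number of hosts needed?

7

Total = 31 + 26 + 24 + 20 + 20 + 19 + 16 + 16 + 13 + 9 + 9 + 7 = 210 GB.
Lower bound: ⌈210/36⌉ = 6 hosts.
A packing using 7 hosts:
  host 1: 31 = 31
  host 2: 26 + 9 = 35
  host 3: 24 + 9 = 33
  host 4: 20 + 16 = 36
  host 5: 20 + 16 = 36
  host 6: 19 + 13 = 32
  host 7: 7 = 7
No arrangement into 6 hosts stays within capacity, so 7 is optimal.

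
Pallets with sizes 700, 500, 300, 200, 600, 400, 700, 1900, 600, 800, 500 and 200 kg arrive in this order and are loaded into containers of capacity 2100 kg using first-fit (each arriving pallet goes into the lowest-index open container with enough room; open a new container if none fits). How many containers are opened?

  700 → container 1 (new)  [load 700/2100]
  500 → container 1  [load 1200/2100]
  300 → container 1  [load 1500/2100]
  200 → container 1  [load 1700/2100]
  600 → container 2 (new)  [load 600/2100]
  400 → container 1  [load 2100/2100]
  700 → container 2  [load 1300/2100]
  1900 → container 3 (new)  [load 1900/2100]
  600 → container 2  [load 1900/2100]
  800 → container 4 (new)  [load 800/2100]
  500 → container 4  [load 1300/2100]
  200 → container 2  [load 2100/2100]
4 containers opened.

4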